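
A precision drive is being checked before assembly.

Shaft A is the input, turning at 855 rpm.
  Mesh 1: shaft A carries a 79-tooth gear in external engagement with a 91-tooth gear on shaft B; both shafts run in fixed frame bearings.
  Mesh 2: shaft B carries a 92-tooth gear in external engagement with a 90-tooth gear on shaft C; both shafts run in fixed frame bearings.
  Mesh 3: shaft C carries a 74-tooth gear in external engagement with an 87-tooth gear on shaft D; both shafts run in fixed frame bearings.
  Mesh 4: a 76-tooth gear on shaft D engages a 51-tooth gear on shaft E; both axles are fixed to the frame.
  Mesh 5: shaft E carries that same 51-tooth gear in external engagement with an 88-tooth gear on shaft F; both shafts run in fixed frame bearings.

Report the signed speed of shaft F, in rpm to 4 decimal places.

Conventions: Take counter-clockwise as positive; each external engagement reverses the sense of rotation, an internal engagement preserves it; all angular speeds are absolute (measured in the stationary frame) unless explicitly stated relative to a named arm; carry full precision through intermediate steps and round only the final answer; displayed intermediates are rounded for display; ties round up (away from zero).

-557.3661 rpm

5-mesh fixed-axis compound train (all bearings frame-fixed)
mesh 1 [79T→91T]: ω = 855.0000×79/91 = 742.2527 rpm, sense flips to −
mesh 2 [92T→90T]: ω = 742.2527×92/90 = 758.7473 rpm, sense flips to +
mesh 3 [74T→87T]: ω = 758.7473×74/87 = 645.3712 rpm, sense flips to −
mesh 4 [76T→51T]: ω = 645.3712×76/51 = 961.7297 rpm, sense flips to +
mesh 5 [51T→88T]: ω = 961.7297×51/88 = 557.3661 rpm, sense flips to −
signed output speed = -557.3661 rpm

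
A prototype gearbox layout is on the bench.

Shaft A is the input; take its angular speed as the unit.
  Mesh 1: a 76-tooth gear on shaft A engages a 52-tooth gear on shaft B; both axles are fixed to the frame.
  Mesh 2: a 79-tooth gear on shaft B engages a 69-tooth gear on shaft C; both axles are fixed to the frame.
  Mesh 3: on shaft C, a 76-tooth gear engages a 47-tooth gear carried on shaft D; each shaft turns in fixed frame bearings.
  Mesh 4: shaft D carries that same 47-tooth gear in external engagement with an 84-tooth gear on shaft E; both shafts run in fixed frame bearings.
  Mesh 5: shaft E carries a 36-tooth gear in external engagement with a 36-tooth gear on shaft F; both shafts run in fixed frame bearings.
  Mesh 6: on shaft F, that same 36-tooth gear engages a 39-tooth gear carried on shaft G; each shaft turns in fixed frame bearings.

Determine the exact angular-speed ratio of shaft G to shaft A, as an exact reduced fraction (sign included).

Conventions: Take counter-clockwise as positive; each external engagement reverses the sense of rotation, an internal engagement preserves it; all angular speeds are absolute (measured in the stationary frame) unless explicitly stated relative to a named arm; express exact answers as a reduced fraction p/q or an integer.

114076/81627

class = fixed-axis compound train [6 meshes; 6 ratios multiply, 6 sense flips]
mesh 1 [76T→52T]: running ratio 19/13, sense −
mesh 2 [79T→69T]: running ratio 1501/897, sense +
mesh 3 [76T→47T]: running ratio 114076/42159, sense −
mesh 4 [47T→84T]: running ratio 28519/18837, sense +
mesh 5 [36T→36T]: running ratio 28519/18837, sense −
mesh 6 [36T→39T]: running ratio 114076/81627, sense +
ω_out/ω_in = 114076/81627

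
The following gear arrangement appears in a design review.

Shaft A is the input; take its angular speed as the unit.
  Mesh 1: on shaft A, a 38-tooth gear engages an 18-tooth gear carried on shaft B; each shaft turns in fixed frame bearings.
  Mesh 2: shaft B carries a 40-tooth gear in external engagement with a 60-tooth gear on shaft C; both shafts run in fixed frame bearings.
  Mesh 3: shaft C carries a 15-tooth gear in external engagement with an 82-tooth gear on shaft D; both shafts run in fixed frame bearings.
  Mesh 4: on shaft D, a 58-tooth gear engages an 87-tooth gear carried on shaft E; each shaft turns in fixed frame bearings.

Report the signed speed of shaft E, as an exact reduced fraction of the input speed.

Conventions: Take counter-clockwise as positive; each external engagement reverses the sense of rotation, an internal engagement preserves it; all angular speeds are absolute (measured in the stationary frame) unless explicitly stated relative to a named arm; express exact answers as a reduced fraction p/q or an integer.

190/1107

4-mesh fixed-axis compound train (all bearings frame-fixed)
mesh 1 [38T→18T]: |ω|/ω_in = 1×38/18 = 19/9, sense flips to −
mesh 2 [40T→60T]: |ω|/ω_in = (19/9)×40/60 = 38/27, sense flips to +
mesh 3 [15T→82T]: |ω|/ω_in = (38/27)×15/82 = 95/369, sense flips to −
mesh 4 [58T→87T]: |ω|/ω_in = (95/369)×58/87 = 190/1107, sense flips to +
signed output speed (× input speed) = 190/1107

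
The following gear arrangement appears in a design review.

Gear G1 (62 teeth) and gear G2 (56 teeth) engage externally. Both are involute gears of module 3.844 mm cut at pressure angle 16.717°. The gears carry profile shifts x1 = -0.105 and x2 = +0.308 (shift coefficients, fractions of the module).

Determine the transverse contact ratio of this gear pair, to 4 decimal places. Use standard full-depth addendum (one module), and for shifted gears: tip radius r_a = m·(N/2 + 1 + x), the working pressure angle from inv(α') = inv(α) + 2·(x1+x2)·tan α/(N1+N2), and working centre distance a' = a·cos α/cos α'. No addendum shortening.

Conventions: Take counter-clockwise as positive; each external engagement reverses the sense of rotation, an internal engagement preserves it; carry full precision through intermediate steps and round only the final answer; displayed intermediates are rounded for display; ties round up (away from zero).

recognized (one external pair, fixed centres): single-mesh tooth geometry, m = 3.844, N1 = 62, N2 = 56
base radii: r_b1 = 114.127795, r_b2 = 103.083169
tip radii: r_a1 = 122.604380, r_a2 = 112.659952
inv(α') = inv(16.717°) + 2·(-0.105+0.308)·tan α/(62+56) = 0.00960449  ⇒  α' = 17.34778°
a' = a·cos α / cos α' = 226.7960·cos 16.717°/cos 17.34778° = 227.562205
action lengths: √(r_a1²−r_b1²) = 44.795987, √(r_a2²−r_b2²) = 45.454648
base pitch p_b = π·m·cos α = 11.565905
CR = (44.795987 + 45.454648 − 227.562205·sin 17.34778°)/11.565905 = 1.936571
contact ratio ≈ 1.9366

1.9366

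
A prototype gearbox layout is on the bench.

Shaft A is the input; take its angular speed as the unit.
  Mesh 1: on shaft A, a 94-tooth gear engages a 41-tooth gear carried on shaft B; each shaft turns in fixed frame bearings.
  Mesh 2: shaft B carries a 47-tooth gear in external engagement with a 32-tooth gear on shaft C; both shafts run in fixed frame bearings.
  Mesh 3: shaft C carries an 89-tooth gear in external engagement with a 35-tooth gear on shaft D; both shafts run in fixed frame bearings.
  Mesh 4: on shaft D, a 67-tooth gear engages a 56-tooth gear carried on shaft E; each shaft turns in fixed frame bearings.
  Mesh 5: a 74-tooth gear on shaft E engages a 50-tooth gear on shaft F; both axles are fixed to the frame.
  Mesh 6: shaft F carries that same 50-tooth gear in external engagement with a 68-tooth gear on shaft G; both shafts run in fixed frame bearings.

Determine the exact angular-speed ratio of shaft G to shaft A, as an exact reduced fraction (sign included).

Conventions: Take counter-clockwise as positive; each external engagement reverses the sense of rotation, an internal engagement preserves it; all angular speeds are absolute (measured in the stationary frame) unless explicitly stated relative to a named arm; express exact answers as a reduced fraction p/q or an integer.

487373879/43715840

class = fixed-axis compound train [6 meshes; 6 ratios multiply, 6 sense flips]
mesh 1 [94T→41T]: running ratio 94/41, sense −
mesh 2 [47T→32T]: running ratio 2209/656, sense +
mesh 3 [89T→35T]: running ratio 196601/22960, sense −
mesh 4 [67T→56T]: running ratio 13172267/1285760, sense +
mesh 5 [74T→50T]: running ratio 487373879/32144000, sense −
mesh 6 [50T→68T]: running ratio 487373879/43715840, sense +
ω_out/ω_in = 487373879/43715840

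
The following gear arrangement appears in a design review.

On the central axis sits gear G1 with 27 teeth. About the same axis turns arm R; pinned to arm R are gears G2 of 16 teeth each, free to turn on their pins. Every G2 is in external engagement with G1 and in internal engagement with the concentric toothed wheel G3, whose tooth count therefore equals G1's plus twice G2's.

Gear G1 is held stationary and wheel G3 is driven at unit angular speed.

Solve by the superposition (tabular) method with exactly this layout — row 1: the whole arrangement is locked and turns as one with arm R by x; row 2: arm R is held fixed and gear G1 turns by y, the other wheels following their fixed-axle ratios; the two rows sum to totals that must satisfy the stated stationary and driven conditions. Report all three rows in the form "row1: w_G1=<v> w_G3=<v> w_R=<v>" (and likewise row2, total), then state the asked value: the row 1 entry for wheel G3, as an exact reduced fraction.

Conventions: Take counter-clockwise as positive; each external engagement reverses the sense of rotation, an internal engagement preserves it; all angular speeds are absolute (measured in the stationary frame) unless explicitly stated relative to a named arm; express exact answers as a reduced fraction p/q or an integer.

row1: w_G1=59/86 w_G3=59/86 w_R=59/86
row2: w_G1=-59/86 w_G3=27/86 w_R=0
total: w_G1=0 w_G3=1 w_R=59/86
asked value: 59/86

planetary set (27T centre, 16T on arm, 59T internal) — Willis relation
row 1: whole set turns with the arm by x
row 2 — arm fixed, fixed-axis ratios: sun y, ring −(27/59)·y, arm 0
boundary: total ω_sun = x + y = 0 and total ω_ring = x − (27/59)·y = 1  ⇒  y = -59/86, x = 59/86
row 2 ring = −(27/59)·(-59/86) = 27/86
totals (row 1 + row 2): sun 59/86 + (-59/86) = 0, ring 59/86 + 27/86 = 1, arm 59/86 + 0 = 59/86
asked cell (row1, ring) = 59/86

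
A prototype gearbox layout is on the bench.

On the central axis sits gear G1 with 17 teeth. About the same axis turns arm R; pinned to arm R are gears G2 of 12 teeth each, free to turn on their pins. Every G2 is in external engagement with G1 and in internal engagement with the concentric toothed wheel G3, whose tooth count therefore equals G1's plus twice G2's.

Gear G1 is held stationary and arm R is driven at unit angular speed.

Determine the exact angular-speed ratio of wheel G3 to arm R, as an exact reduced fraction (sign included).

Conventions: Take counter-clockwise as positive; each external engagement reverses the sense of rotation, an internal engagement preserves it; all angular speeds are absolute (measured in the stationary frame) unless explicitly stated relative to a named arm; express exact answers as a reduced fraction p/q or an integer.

planetary set (17T centre, 12T on arm, 41T internal) — Willis relation
ring teeth: 17 + 2·12 = 41
17(ω_sun−ω_arm) = −41(ω_ring−ω_arm),  ω_sun = 0, ω_arm = 1
ω_ring = 1 − (17/41)(0−1) = 58/41
ω_out/ω_in = 58/41

58/41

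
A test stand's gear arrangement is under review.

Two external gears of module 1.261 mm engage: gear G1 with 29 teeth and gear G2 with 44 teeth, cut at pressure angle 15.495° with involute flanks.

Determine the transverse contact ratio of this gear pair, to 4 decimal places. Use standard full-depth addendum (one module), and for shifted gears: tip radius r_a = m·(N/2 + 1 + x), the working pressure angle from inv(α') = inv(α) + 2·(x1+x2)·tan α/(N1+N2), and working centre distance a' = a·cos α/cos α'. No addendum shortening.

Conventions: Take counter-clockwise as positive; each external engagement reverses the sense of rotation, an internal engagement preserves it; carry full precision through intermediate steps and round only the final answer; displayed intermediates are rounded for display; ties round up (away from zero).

recognized (one external pair, fixed centres): single-mesh tooth geometry, m = 1.261, N1 = 29, N2 = 44
base radii: r_b1 = 17.619927, r_b2 = 26.733683
tip radii: r_a1 = 19.545500, r_a2 = 29.003000
no profile shift: α' = α, a' = a
action lengths: √(r_a1²−r_b1²) = 8.459594, √(r_a2²−r_b2²) = 11.246520
base pitch p_b = π·m·cos α = 3.817561
CR = (8.459594 + 11.246520 − 46.026500·sin 15.49500°)/3.817561 = 1.941013
contact ratio ≈ 1.9410

1.9410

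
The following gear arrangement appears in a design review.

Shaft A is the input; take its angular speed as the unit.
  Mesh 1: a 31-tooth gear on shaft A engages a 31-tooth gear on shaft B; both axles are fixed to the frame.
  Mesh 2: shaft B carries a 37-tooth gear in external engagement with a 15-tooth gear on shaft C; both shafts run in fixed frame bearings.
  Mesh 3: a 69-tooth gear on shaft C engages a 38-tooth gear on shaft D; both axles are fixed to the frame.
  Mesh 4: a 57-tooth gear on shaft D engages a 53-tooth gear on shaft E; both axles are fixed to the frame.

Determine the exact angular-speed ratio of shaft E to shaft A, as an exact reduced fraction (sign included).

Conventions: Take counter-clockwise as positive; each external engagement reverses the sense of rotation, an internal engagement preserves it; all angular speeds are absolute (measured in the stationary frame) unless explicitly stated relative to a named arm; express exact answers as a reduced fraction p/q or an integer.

class = fixed-axis compound train [4 meshes; 4 ratios multiply, 4 sense flips]
mesh 1 [31T→31T]: running ratio 1, sense −
mesh 2 [37T→15T]: running ratio 37/15, sense +
mesh 3 [69T→38T]: running ratio 851/190, sense −
mesh 4 [57T→53T]: running ratio 2553/530, sense +
ω_out/ω_in = 2553/530

2553/530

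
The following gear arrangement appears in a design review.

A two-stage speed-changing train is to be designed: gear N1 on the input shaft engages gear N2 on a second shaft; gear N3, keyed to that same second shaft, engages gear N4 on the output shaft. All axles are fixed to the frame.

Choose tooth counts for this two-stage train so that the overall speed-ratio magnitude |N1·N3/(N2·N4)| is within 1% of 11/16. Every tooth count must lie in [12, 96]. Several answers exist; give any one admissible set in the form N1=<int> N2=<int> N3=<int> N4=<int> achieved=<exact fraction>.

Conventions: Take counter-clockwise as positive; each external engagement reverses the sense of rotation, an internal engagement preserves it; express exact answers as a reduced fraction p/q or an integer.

N1=12 N2=32 N3=22 N4=12 achieved=11/16

topology: fixed-axis compound train — 2 stages, target 11/16
target = 11/16 in lowest terms: an exact hit needs N1·N3 = k·11 and N2·N4 = k·16 for one integer k, every count in [12, 96]; additionally prefer no 1:1 stage (N1 ≠ N2, N3 ≠ N4)
k = 1…23: no 1:1-free in-range split of k·11 and k·16 into factor pairs; take k = 24
k = 24: N1·N3 = 264 = 12·22, N2·N4 = 384 = 32·12
achieved = 12·22/(32·12) = 11/16; |achieved − target| = 0 ≤ 11/1600 ✓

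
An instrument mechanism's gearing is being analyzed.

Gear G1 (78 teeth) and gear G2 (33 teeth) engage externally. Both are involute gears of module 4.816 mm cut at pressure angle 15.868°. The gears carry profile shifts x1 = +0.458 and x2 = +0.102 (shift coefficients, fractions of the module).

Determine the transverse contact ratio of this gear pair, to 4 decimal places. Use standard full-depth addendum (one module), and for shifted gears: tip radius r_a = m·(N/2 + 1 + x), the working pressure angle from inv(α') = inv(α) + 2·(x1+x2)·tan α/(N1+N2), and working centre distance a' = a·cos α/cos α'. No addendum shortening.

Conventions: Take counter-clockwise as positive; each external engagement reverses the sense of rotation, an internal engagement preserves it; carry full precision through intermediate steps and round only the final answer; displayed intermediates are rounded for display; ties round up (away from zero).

single-mesh involute tooth geometry (78T engaging 33T at module 4.816)
base radii: r_b1 = 180.666810, r_b2 = 76.435958
tip radii: r_a1 = 194.845728, r_a2 = 84.771232
inv(α') = inv(15.868°) + 2·(+0.458+0.102)·tan α/(78+33) = 0.01017307  ⇒  α' = 17.67500°
a' = a·cos α / cos α' = 267.2880·cos 15.868°/cos 17.67500° = 269.840869
action lengths: √(r_a1²−r_b1²) = 72.968222, √(r_a2²−r_b2²) = 36.656597
base pitch p_b = π·m·cos α = 14.553372
CR = (72.968222 + 36.656597 − 269.840869·sin 17.67500°)/14.553372 = 1.903094
contact ratio ≈ 1.9031

1.9031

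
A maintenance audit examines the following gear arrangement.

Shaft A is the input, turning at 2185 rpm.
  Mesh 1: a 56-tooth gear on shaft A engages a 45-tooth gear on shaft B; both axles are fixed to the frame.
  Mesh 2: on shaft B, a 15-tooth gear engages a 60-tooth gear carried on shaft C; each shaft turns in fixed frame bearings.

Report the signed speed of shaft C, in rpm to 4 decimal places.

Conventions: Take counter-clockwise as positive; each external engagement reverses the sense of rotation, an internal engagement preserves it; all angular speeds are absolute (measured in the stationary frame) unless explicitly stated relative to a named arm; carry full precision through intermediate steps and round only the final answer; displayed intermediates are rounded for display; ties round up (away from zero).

2-mesh fixed-axis compound train (all bearings frame-fixed)
mesh 1 [56T→45T]: ω = 2185.0000×56/45 = 2719.1111 rpm, sense flips to −
mesh 2 [15T→60T]: ω = 2719.1111×15/60 = 679.7778 rpm, sense flips to +
signed output speed = +679.7778 rpm

+679.7778 rpm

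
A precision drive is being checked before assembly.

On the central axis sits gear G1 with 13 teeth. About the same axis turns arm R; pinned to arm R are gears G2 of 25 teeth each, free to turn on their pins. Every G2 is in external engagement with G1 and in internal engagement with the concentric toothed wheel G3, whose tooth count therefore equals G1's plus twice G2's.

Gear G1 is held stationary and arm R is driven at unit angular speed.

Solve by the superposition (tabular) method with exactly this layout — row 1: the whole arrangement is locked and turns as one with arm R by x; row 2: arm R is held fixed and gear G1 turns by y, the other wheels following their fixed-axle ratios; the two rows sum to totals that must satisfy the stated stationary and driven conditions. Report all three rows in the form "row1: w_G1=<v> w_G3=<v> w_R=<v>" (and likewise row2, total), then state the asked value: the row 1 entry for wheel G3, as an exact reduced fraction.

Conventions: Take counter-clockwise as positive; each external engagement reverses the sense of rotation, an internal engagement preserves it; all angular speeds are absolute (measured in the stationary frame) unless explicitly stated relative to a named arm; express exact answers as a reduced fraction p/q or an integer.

topology: planetary set — G1 13T / G2 25T / G3 63T, arm = carrier (Willis)
row 1 — lock + rotate with arm: ω_sun = ω_ring = ω_arm = x
row 2 — arm fixed, fixed-axis ratios: sun y, ring −(13/63)·y, arm 0
boundary: total ω_sun = x + y = 0 and total ω_arm = x = 1  ⇒  y = -1, x = 1
row 2 ring = −(13/63)·(-1) = 13/63
totals (row 1 + row 2): sun 1 + (-1) = 0, ring 1 + 13/63 = 76/63, arm 1 + 0 = 1
asked cell (row1, ring) = 1

row1: w_G1=1 w_G3=1 w_R=1
row2: w_G1=-1 w_G3=13/63 w_R=0
total: w_G1=0 w_G3=76/63 w_R=1
asked value: 1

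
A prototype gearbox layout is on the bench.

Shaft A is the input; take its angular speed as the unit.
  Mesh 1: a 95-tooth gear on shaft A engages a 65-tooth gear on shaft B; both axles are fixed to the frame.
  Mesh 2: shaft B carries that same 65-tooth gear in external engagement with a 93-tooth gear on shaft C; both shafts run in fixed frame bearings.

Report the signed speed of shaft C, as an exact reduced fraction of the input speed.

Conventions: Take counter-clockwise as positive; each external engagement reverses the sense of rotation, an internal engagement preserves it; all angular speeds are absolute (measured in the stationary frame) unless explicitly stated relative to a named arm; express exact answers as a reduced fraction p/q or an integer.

2-mesh fixed-axis compound train (all bearings frame-fixed)
mesh 1 [95T→65T]: |ω|/ω_in = 1×95/65 = 19/13, sense flips to −
mesh 2 [65T→93T]: |ω|/ω_in = (19/13)×65/93 = 95/93, sense flips to +
signed output speed (× input speed) = 95/93

95/93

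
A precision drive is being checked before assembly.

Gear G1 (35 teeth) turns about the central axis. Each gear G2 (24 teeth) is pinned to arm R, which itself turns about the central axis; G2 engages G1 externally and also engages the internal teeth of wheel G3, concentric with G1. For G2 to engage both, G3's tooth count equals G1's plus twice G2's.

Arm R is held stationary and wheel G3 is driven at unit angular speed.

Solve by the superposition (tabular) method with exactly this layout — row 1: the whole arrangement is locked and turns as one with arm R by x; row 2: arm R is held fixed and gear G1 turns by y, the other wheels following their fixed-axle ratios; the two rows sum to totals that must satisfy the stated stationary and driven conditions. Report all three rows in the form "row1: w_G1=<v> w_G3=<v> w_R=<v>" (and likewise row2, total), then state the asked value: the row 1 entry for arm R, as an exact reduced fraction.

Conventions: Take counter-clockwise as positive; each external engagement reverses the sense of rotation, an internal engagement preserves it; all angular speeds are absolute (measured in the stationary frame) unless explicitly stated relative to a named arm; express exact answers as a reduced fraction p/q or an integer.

row1: w_G1=0 w_G3=0 w_R=0
row2: w_G1=-83/35 w_G3=1 w_R=0
total: w_G1=-83/35 w_G3=1 w_R=0
asked value: 0

recognized (axles ride arm R): planetary set, 35/24/83 teeth
row 1 — lock + rotate with arm: ω_sun = ω_ring = ω_arm = x
row 2 — arm fixed, fixed-axis ratios: sun y, ring −(35/83)·y, arm 0
boundary: total ω_arm = x = 0 and total ω_ring = x − (35/83)·y = 1  ⇒  y = -83/35, x = 0
row 2 ring = −(35/83)·(-83/35) = 1
totals (row 1 + row 2): sun 0 + (-83/35) = -83/35, ring 0 + 1 = 1, arm 0 + 0 = 0
asked cell (row1, arm) = 0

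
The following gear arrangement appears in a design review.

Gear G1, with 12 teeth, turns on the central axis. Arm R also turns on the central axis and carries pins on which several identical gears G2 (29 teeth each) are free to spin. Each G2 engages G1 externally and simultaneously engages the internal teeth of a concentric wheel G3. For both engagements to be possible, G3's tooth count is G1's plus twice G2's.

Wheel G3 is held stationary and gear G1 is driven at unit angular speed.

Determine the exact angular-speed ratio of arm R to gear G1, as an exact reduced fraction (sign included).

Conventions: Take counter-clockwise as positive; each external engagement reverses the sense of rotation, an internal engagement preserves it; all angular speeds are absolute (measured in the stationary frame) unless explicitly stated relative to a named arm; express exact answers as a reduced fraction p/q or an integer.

recognized (axles ride arm R): planetary set, 12/29/70 teeth
ring teeth: 12 + 2·29 = 70
12(ω_sun−ω_arm) = −70(ω_ring−ω_arm),  ω_ring = 0, ω_sun = 1
12(1−ω_arm) = −70(0−ω_arm)  ⇒  82·ω_arm = 12  ⇒  ω_arm = 6/41
ω_out/ω_in = 6/41

6/41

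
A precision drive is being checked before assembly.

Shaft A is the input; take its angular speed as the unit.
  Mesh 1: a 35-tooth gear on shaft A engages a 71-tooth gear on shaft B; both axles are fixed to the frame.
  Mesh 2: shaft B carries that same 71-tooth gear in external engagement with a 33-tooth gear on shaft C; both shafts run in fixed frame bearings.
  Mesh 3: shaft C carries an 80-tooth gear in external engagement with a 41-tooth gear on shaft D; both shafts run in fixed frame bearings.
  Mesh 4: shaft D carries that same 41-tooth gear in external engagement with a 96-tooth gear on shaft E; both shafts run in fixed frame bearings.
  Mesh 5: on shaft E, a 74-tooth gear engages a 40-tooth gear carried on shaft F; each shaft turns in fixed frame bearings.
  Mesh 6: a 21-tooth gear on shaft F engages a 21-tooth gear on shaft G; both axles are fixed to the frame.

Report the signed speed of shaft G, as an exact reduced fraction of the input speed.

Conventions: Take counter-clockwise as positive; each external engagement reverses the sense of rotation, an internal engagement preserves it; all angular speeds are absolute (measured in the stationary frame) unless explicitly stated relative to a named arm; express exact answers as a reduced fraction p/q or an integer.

6-mesh fixed-axis compound train (all bearings frame-fixed)
mesh 1 [35T→71T]: |ω|/ω_in = 1×35/71 = 35/71, sense flips to −
mesh 2 [71T→33T]: |ω|/ω_in = (35/71)×71/33 = 35/33, sense flips to +
mesh 3 [80T→41T]: |ω|/ω_in = (35/33)×80/41 = 2800/1353, sense flips to −
mesh 4 [41T→96T]: |ω|/ω_in = (2800/1353)×41/96 = 175/198, sense flips to +
mesh 5 [74T→40T]: |ω|/ω_in = (175/198)×74/40 = 1295/792, sense flips to −
mesh 6 [21T→21T]: |ω|/ω_in = (1295/792)×21/21 = 1295/792, sense flips to +
signed output speed (× input speed) = 1295/792

1295/792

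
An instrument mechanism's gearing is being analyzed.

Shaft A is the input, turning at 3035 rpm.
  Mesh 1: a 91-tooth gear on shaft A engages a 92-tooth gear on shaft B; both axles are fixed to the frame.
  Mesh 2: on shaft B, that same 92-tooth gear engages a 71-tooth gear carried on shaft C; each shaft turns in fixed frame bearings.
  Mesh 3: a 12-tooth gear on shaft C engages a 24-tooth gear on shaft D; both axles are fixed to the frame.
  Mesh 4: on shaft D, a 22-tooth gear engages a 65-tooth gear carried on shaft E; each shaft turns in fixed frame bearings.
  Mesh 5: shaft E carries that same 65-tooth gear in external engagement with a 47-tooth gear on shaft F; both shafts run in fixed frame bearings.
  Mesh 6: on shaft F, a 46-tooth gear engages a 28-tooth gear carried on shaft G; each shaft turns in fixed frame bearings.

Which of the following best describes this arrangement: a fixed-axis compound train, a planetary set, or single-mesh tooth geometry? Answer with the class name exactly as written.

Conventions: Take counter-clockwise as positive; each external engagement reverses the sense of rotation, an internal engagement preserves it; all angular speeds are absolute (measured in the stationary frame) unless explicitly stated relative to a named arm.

fixed-axis compound train

recognized (7 fixed axles, 6 meshes): fixed-axis compound train
classification: fixed-axis compound train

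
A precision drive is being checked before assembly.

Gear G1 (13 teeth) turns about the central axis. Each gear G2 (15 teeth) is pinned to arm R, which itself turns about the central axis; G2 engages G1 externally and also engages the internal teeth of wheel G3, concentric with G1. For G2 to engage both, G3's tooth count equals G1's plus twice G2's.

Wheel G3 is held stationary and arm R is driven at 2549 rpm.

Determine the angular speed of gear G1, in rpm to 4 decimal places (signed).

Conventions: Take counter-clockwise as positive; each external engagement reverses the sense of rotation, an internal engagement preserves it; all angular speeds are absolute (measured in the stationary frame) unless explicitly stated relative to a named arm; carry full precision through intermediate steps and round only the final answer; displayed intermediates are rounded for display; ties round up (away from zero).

+10980.3077 rpm

recognized (axles ride arm R): planetary set, 13/15/43 teeth
normalise by the input: solve with ω_arm = 1, then scale by 2549 rpm
ring teeth: 13 + 2·15 = 43
13(ω_sun−ω_arm) = −43(ω_ring−ω_arm),  ω_ring = 0, ω_arm = 1
ω_sun = 1 − (43/13)(0−1) = 56/13
scale: ω_sun = 56/13 × 2549 rpm = +10980.3077 rpm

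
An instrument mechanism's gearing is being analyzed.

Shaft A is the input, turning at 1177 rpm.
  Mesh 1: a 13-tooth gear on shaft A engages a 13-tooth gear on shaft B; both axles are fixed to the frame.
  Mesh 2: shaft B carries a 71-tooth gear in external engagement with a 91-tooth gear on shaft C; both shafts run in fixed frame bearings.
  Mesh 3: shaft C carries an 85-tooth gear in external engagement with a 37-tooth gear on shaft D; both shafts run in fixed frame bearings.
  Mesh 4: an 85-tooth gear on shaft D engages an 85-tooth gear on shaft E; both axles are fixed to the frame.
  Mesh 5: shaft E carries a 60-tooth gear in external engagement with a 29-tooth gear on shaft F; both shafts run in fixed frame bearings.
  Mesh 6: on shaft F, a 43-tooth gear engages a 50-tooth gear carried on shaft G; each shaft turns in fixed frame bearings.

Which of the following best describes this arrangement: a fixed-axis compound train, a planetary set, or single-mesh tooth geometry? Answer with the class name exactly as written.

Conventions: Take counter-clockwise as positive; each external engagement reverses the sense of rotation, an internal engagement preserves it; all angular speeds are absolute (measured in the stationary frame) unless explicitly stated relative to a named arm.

class = fixed-axis compound train [6 meshes; 6 ratios multiply, 6 sense flips]
classification: fixed-axis compound train

fixed-axis compound train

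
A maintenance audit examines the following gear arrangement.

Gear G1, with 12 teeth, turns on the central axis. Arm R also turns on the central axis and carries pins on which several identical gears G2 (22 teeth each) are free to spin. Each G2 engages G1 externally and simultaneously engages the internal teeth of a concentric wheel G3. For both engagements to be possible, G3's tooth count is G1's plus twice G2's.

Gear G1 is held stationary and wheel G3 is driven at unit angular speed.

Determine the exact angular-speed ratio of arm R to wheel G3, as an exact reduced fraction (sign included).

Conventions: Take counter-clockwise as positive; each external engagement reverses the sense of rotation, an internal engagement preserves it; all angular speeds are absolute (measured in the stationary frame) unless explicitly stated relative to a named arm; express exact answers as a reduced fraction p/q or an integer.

14/17

planetary set (12T centre, 22T on arm, 56T internal) — Willis relation
ring teeth: 12 + 2·22 = 56
12(ω_sun−ω_arm) = −56(ω_ring−ω_arm),  ω_sun = 0, ω_ring = 1
12(0−ω_arm) = −56(1−ω_arm)  ⇒  68·ω_arm = 56  ⇒  ω_arm = 14/17
ω_out/ω_in = 14/17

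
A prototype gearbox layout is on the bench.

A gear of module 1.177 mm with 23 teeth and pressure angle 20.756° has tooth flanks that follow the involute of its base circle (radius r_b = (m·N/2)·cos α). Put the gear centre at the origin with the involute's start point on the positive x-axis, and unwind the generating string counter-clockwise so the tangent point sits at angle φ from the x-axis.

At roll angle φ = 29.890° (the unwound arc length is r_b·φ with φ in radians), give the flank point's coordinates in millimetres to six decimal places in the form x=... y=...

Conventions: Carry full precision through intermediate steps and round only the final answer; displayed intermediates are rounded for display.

topology: single-mesh involute geometry — m = 1.177, N = 23
pitch radius r_p = m·N/2 = 1.177·23/2 = 13.535500
base radius r_b = r_p·cos α = 13.535500·cos 20.756° = 12.657020
roll angle φ = 29.890° = 0.52167891 rad
x = r_b·(cos φ + φ·sin φ) = 14.263897
y = r_b·(sin φ − φ·cos φ) = 0.582847

x=14.263897 y=0.582847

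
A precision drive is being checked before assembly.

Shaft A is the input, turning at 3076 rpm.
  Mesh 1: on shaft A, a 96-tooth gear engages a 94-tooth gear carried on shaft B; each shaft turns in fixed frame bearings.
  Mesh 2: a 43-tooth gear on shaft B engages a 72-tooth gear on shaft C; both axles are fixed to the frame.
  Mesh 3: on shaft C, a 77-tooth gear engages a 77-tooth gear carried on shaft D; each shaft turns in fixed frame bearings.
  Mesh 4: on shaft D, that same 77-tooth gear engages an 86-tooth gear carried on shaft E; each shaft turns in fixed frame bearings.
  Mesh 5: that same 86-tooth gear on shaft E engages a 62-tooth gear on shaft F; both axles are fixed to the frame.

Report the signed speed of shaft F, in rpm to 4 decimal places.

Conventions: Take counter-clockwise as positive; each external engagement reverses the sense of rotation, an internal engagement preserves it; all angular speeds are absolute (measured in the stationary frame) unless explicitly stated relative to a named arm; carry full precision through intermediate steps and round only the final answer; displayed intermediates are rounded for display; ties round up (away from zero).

topology: fixed-axis compound train — 5 meshes, A→F
mesh 1 [96T→94T]: ω = 3076.0000×96/94 = 3141.4468 rpm, sense flips to −
mesh 2 [43T→72T]: ω = 3141.4468×43/72 = 1876.1418 rpm, sense flips to +
mesh 3 [77T→77T]: ω = 1876.1418×77/77 = 1876.1418 rpm, sense flips to −
mesh 4 [77T→86T]: ω = 1876.1418×77/86 = 1679.8014 rpm, sense flips to +
mesh 5 [86T→62T]: ω = 1679.8014×86/62 = 2330.0471 rpm, sense flips to −
signed output speed = -2330.0471 rpm

-2330.0471 rpm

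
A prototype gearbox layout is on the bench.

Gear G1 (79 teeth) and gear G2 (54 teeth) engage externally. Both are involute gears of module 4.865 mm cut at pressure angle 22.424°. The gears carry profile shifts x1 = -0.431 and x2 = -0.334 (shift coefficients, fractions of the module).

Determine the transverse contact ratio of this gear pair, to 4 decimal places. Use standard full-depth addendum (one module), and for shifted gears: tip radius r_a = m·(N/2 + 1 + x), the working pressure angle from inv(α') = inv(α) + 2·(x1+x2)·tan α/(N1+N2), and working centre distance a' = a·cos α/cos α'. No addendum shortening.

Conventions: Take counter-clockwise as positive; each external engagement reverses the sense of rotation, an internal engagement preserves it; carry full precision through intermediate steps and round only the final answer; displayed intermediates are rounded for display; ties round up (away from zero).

recognized (one external pair, fixed centres): single-mesh tooth geometry, m = 4.865, N1 = 79, N2 = 54
base radii: r_b1 = 177.637010, r_b2 = 121.422766
tip radii: r_a1 = 194.935685, r_a2 = 134.595090
inv(α') = inv(22.424°) + 2·(-0.431-0.334)·tan α/(79+54) = 0.01654060  ⇒  α' = 20.68203°
a' = a·cos α / cos α' = 323.5225·cos 22.424°/cos 20.68203° = 319.660325
action lengths: √(r_a1²−r_b1²) = 80.280844, √(r_a2²−r_b2²) = 58.071939
base pitch p_b = π·m·cos α = 14.128180
CR = (80.280844 + 58.071939 − 319.660325·sin 20.68203°)/14.128180 = 1.801698
contact ratio ≈ 1.8017

1.8017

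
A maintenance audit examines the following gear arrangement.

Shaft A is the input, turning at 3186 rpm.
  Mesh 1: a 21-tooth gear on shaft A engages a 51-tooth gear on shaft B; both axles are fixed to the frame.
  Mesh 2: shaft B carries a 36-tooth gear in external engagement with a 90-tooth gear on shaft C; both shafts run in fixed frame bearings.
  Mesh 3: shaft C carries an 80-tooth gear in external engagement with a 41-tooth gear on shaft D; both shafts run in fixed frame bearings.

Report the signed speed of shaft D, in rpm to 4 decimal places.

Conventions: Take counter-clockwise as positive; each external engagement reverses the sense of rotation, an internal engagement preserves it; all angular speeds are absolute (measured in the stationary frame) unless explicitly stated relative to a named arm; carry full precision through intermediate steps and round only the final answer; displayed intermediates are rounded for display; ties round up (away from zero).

topology: fixed-axis compound train — 3 meshes, A→D
mesh 1 [21T→51T]: ω = 3186.0000×21/51 = 1311.8824 rpm, sense flips to −
mesh 2 [36T→90T]: ω = 1311.8824×36/90 = 524.7529 rpm, sense flips to +
mesh 3 [80T→41T]: ω = 524.7529×80/41 = 1023.9082 rpm, sense flips to −
signed output speed = -1023.9082 rpm

-1023.9082 rpm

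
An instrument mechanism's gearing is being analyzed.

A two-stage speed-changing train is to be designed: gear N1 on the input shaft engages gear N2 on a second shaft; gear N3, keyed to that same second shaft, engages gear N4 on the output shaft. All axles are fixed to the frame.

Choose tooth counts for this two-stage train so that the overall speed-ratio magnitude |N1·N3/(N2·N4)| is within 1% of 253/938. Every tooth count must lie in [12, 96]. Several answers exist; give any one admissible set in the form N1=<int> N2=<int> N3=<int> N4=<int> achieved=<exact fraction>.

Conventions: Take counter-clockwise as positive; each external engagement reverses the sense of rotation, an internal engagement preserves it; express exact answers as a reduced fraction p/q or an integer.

N1=22 N2=28 N3=23 N4=67 achieved=253/938

2-stage fixed-axis compound train for ratio 253/938
target = 253/938 in lowest terms: an exact hit needs N1·N3 = k·253 and N2·N4 = k·938 for one integer k, every count in [12, 96]; additionally prefer no 1:1 stage (N1 ≠ N2, N3 ≠ N4)
k = 1: no 1:1-free in-range split of k·253 and k·938 into factor pairs; take k = 2
k = 2: N1·N3 = 506 = 22·23, N2·N4 = 1876 = 28·67
achieved = 22·23/(28·67) = 253/938; |achieved − target| = 0 ≤ 253/93800 ✓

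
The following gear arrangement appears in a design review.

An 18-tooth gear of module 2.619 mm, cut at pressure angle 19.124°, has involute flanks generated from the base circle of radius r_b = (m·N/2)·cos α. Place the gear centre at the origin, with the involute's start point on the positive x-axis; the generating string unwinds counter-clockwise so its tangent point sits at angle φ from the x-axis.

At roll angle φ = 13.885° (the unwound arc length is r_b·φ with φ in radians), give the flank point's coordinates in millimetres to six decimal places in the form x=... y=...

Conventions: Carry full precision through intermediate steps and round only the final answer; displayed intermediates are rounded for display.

x=22.914531 y=0.105031

single-mesh involute tooth geometry (18T wheel at module 2.619)
pitch radius r_p = m·N/2 = 2.619·18/2 = 23.571000
base radius r_b = r_p·cos α = 23.571000·cos 19.124° = 22.270158
roll angle φ = 13.885° = 0.24233897 rad
x = r_b·(cos φ + φ·sin φ) = 22.914531
y = r_b·(sin φ − φ·cos φ) = 0.105031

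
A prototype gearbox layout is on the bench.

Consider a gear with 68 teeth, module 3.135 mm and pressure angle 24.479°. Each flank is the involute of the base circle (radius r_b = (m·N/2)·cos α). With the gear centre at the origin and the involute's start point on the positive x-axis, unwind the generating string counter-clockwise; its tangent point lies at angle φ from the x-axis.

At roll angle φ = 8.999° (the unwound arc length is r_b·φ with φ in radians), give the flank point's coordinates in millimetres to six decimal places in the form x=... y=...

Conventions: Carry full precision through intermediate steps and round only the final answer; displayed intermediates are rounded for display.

x=98.198131 y=0.124978

class = single-mesh tooth geometry [base-circle involute, m = 3.135, 68T]
pitch radius r_p = m·N/2 = 3.135·68/2 = 106.590000
base radius r_b = r_p·cos α = 106.590000·cos 24.479° = 97.008966
roll angle φ = 8.999° = 0.15706218 rad
x = r_b·(cos φ + φ·sin φ) = 98.198131
y = r_b·(sin φ − φ·cos φ) = 0.124978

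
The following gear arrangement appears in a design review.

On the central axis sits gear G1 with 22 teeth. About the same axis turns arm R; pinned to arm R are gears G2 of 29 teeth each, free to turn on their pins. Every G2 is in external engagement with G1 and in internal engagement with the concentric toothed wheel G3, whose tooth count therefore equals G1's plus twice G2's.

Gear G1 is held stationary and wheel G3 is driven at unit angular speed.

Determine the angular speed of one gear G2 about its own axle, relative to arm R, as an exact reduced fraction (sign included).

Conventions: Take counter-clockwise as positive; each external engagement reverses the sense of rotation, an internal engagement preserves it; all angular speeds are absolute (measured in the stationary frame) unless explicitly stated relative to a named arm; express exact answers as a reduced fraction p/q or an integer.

880/1479

planetary set (22T centre, 29T on arm, 80T internal) — Willis relation
ring teeth: 22 + 2·29 = 80
22(ω_sun−ω_arm) = −80(ω_ring−ω_arm),  ω_sun = 0, ω_ring = 1
22(0−ω_arm) = −80(1−ω_arm)  ⇒  102·ω_arm = 80  ⇒  ω_arm = 40/51
sun–planet mesh: 22·(0−40/51) = −29·(ω_p−ω_arm)  ⇒  ω_p−ω_arm = 880/1479
exact speed ratio = 880/1479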